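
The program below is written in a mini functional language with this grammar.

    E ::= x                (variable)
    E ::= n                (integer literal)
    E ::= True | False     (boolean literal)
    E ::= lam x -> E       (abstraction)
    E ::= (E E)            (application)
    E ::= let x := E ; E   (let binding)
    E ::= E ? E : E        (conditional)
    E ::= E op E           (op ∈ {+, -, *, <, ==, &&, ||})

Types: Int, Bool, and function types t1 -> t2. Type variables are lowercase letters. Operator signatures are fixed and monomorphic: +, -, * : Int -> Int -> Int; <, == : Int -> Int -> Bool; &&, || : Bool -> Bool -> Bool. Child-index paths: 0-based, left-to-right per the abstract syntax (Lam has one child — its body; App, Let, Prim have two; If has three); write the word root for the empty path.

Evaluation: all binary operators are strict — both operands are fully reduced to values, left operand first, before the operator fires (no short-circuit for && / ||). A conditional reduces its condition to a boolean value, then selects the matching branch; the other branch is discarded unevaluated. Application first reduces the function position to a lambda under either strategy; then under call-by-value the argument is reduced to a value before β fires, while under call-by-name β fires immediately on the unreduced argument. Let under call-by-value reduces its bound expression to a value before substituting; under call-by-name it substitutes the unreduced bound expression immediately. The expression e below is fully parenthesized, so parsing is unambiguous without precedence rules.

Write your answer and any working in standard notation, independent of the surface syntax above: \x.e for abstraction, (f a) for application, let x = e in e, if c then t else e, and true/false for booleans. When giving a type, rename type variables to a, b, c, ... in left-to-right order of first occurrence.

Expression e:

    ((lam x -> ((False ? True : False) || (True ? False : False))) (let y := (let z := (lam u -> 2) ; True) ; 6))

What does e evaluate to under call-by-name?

Derivation:
step 0: ((\x.((if false then true else false) || (if true then false else false))) (let y = (let z = (\u.2) in true) in 6))
step 1: [beta@root] ((if false then true else false) || (if true then false else false))
step 2: [if@0] (false || (if true then false else false))
step 3: [if@1] (false || false)
step 4: [delta@root] false

Answer: false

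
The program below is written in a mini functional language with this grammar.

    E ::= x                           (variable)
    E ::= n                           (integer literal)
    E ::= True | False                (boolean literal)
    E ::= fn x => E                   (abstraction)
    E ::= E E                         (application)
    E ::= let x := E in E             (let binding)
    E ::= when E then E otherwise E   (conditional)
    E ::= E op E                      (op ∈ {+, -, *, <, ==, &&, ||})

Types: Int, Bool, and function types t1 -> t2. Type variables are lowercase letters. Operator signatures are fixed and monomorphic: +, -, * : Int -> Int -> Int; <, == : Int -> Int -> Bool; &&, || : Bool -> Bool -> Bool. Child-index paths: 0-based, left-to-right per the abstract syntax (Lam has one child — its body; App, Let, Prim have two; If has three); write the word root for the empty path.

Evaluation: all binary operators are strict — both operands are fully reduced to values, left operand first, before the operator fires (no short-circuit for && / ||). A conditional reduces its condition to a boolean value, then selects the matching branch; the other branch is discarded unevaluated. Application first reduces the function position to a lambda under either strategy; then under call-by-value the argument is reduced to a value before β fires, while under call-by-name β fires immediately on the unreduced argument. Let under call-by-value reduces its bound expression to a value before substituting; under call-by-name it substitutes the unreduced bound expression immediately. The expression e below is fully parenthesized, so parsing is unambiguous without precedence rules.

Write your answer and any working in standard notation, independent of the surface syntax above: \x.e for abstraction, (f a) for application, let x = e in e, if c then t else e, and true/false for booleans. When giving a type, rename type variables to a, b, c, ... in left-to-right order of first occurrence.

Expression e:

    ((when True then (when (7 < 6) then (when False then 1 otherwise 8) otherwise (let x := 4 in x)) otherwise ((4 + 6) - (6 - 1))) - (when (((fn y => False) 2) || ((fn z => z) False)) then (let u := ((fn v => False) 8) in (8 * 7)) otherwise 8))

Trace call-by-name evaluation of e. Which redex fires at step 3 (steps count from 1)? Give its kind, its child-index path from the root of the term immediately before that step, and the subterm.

Trace:
step 0: ((if true then (if (7 < 6) then (if false then 1 else 8) else (let x = 4 in x)) else ((4 + 6) - (6 - 1))) - (if (((\y.false) 2) || ((\z.z) false)) then (let u = ((\v.false) 8) in (8 * 7)) else 8))
step 1: [if@0] ((if (7 < 6) then (if false then 1 else 8) else (let x = 4 in x)) - (if (((\y.false) 2) || ((\z.z) false)) then (let u = ((\v.false) 8) in (8 * 7)) else 8))
step 2: [delta@0.0] ((if false then (if false then 1 else 8) else (let x = 4 in x)) - (if (((\y.false) 2) || ((\z.z) false)) then (let u = ((\v.false) 8) in (8 * 7)) else 8))
step 3: [if@0] ((let x = 4 in x) - (if (((\y.false) 2) || ((\z.z) false)) then (let u = ((\v.false) 8) in (8 * 7)) else 8))

Answer: if at 0 : (if false then (if false then 1 else 8) else (let x = 4 in x))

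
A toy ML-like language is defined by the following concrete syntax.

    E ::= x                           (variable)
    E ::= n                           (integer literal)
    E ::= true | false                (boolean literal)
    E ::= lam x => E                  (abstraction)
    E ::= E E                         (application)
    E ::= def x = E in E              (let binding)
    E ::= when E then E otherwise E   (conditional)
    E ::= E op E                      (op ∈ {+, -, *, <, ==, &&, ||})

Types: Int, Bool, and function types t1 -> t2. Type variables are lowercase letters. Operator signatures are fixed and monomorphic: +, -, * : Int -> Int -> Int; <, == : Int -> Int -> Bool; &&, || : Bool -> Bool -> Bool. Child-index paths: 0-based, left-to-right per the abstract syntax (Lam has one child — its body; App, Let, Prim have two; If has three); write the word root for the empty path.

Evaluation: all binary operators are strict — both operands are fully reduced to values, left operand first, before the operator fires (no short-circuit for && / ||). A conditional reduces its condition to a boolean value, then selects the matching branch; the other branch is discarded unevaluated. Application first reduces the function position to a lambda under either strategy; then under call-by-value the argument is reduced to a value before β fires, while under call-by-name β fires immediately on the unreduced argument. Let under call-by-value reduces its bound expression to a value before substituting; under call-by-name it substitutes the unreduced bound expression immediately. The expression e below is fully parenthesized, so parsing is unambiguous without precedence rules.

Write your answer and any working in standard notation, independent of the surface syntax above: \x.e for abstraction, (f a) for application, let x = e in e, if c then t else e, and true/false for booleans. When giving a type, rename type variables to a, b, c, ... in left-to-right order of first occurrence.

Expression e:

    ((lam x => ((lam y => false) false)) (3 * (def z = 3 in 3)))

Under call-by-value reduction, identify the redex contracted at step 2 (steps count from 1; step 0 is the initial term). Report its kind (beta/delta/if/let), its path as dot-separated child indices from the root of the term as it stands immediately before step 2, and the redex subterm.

Derivation:
step 0: ((\x.((\y.false) false)) (3 * (let z = 3 in 3)))
step 1: [let@1.1] ((\x.((\y.false) false)) (3 * 3))
step 2: [delta@1] ((\x.((\y.false) false)) 9)

Answer: delta at 1 : (3 * 3)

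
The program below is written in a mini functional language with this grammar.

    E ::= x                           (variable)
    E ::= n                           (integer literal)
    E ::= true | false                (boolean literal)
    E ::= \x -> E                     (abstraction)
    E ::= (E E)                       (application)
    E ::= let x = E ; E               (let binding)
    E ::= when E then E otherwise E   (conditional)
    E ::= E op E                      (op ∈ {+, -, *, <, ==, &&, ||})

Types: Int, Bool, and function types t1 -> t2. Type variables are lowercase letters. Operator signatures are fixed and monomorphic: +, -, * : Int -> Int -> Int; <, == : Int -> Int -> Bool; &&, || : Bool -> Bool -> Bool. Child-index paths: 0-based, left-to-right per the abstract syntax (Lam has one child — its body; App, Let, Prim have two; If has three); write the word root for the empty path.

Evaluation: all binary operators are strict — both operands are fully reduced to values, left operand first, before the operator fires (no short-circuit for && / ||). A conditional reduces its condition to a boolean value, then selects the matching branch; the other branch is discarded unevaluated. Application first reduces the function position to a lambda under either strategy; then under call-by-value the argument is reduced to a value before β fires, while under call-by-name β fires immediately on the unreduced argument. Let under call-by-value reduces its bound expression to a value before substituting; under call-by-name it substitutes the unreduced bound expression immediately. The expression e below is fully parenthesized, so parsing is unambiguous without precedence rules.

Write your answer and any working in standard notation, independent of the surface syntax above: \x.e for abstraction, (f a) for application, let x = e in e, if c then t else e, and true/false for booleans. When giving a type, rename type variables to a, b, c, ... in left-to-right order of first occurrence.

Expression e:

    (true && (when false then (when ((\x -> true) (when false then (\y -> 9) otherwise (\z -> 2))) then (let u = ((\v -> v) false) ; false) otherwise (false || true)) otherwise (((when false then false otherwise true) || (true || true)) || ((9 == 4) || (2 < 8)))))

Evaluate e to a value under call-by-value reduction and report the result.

Answer: true

Derivation:
step 0: (true && (if false then (if ((\x.true) (if false then (\y.9) else (\z.2))) then (let u = ((\v.v) false) in false) else (false || true)) else (((if false then false else true) || (true || true)) || ((9 == 4) || (2 < 8)))))
step 1: [if@1] (true && (((if false then false else true) || (true || true)) || ((9 == 4) || (2 < 8))))
step 2: [if@1.0.0] (true && ((true || (true || true)) || ((9 == 4) || (2 < 8))))
step 3: [delta@1.0.1] (true && ((true || true) || ((9 == 4) || (2 < 8))))
step 4: [delta@1.0] (true && (true || ((9 == 4) || (2 < 8))))
step 5: [delta@1.1.0] (true && (true || (false || (2 < 8))))
step 6: [delta@1.1.1] (true && (true || (false || true)))
step 7: [delta@1.1] (true && (true || true))
step 8: [delta@1] (true && true)
step 9: [delta@root] true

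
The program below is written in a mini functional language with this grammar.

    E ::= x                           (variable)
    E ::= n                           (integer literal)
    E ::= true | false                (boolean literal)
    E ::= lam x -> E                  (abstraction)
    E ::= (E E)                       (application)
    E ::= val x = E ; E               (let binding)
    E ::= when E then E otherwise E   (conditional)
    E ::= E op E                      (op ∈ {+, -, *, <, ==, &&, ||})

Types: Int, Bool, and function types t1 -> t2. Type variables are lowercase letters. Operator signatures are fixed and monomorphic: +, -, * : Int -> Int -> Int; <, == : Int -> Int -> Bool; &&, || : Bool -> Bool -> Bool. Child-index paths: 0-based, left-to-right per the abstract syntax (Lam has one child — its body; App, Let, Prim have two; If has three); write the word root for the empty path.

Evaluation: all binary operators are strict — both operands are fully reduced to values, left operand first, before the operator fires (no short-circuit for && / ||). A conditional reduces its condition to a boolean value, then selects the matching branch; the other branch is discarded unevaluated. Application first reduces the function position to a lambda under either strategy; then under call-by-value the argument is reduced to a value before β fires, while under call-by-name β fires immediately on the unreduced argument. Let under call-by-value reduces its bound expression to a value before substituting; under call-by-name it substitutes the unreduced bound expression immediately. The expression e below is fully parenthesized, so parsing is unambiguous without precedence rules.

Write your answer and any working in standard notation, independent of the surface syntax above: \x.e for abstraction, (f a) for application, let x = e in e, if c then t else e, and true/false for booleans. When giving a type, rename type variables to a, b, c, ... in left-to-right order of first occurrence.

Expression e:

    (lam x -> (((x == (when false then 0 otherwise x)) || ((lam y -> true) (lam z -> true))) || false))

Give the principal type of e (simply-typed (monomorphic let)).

Answer: Int -> Bool

Derivation:
x : a
  unify a ~ Int
  unify Bool ~ Bool
x : Int
  unify Int ~ Int
  unify Int ~ Int
  unify Bool ~ Bool
\y._ : b -> Bool
\z._ : c -> Bool
  unify b -> Bool ~ (c -> Bool) -> d
  unify b ~ c -> Bool
  unify Bool ~ d
_ _ : Bool
  unify Bool ~ Bool
  unify Bool ~ Bool
  unify Bool ~ Bool
\x._ : Int -> Bool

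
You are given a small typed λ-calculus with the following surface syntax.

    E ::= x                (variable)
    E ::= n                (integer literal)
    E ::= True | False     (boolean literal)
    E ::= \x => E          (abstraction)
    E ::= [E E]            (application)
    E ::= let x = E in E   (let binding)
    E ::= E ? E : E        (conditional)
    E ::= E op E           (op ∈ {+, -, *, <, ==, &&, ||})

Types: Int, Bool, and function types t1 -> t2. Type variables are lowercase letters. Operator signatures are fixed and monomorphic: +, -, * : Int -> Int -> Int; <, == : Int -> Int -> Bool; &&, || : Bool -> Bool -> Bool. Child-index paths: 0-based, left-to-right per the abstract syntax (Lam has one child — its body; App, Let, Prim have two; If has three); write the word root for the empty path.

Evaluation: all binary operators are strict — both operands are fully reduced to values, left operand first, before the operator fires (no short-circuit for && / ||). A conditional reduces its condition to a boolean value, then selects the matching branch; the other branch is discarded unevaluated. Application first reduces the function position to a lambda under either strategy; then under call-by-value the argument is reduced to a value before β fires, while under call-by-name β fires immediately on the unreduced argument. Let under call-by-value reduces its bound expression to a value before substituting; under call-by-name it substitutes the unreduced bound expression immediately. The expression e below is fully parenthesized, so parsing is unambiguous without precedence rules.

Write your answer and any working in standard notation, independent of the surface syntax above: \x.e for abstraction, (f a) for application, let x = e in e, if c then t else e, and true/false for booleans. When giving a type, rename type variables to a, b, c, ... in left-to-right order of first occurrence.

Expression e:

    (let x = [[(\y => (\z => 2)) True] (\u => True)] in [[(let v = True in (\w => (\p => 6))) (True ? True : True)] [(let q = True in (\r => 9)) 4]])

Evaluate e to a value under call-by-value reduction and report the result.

Answer: 6

Derivation:
step 0: (let x = (((\y.(\z.2)) true) (\u.true)) in (((let v = true in (\w.(\p.6))) (if true then true else true)) ((let q = true in (\r.9)) 4)))
step 1: [beta@0.0] (let x = ((\z.2) (\u.true)) in (((let v = true in (\w.(\p.6))) (if true then true else true)) ((let q = true in (\r.9)) 4)))
step 2: [beta@0] (let x = 2 in (((let v = true in (\w.(\p.6))) (if true then true else true)) ((let q = true in (\r.9)) 4)))
step 3: [let@root] (((let v = true in (\w.(\p.6))) (if true then true else true)) ((let q = true in (\r.9)) 4))
step 4: [let@0.0] (((\w.(\p.6)) (if true then true else true)) ((let q = true in (\r.9)) 4))
step 5: [if@0.1] (((\w.(\p.6)) true) ((let q = true in (\r.9)) 4))
step 6: [beta@0] ((\p.6) ((let q = true in (\r.9)) 4))
step 7: [let@1.0] ((\p.6) ((\r.9) 4))
step 8: [beta@1] ((\p.6) 9)
step 9: [beta@root] 6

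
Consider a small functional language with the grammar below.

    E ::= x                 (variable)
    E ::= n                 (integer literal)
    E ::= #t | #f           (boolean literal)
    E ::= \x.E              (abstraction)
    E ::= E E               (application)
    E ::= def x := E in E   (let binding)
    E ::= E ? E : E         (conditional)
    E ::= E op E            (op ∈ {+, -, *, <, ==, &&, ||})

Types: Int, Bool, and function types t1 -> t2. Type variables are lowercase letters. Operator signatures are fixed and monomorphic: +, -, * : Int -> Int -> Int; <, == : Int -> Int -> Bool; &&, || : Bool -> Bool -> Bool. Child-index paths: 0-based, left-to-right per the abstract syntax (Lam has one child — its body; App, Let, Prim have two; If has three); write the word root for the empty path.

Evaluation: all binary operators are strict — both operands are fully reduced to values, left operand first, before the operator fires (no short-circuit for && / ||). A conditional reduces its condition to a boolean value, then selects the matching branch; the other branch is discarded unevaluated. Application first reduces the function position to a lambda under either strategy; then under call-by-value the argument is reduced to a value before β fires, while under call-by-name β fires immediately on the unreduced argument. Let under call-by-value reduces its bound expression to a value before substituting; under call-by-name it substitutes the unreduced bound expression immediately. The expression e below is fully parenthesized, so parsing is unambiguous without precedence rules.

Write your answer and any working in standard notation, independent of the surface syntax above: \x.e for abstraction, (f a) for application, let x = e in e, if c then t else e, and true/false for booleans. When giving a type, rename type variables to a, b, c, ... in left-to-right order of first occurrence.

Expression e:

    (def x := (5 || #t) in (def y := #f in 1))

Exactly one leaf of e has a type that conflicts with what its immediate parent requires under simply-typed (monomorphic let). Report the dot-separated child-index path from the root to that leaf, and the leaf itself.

Working:
  unify Int ~ Bool
  FAIL: mismatch Int ~ Bool

Answer: 0.0 : 5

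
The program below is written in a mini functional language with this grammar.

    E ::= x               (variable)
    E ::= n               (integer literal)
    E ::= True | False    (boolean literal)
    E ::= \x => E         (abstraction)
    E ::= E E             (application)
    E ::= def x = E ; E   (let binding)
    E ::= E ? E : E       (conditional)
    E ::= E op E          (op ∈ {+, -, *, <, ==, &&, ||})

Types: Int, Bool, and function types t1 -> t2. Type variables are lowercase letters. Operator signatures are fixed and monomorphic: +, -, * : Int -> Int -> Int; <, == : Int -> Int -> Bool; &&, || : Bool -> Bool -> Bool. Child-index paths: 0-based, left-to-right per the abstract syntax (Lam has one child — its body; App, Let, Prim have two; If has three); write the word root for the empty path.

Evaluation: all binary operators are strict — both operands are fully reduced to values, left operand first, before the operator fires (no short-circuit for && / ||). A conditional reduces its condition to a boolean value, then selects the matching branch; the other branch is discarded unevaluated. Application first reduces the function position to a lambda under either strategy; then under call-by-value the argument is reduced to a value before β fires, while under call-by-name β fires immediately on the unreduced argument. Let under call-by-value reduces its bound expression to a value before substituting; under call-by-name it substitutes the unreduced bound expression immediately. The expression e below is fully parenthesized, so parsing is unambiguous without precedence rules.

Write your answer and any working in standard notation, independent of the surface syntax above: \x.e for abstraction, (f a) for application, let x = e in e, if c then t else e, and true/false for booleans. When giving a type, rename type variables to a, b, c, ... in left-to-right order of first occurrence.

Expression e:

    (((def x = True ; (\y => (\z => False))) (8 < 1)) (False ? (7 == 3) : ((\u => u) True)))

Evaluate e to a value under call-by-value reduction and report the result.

Derivation:
step 0: (((let x = true in (\y.(\z.false))) (8 < 1)) (if false then (7 == 3) else ((\u.u) true)))
step 1: [let@0.0] (((\y.(\z.false)) (8 < 1)) (if false then (7 == 3) else ((\u.u) true)))
step 2: [delta@0.1] (((\y.(\z.false)) false) (if false then (7 == 3) else ((\u.u) true)))
step 3: [beta@0] ((\z.false) (if false then (7 == 3) else ((\u.u) true)))
step 4: [if@1] ((\z.false) ((\u.u) true))
step 5: [beta@1] ((\z.false) true)
step 6: [beta@root] false

Answer: false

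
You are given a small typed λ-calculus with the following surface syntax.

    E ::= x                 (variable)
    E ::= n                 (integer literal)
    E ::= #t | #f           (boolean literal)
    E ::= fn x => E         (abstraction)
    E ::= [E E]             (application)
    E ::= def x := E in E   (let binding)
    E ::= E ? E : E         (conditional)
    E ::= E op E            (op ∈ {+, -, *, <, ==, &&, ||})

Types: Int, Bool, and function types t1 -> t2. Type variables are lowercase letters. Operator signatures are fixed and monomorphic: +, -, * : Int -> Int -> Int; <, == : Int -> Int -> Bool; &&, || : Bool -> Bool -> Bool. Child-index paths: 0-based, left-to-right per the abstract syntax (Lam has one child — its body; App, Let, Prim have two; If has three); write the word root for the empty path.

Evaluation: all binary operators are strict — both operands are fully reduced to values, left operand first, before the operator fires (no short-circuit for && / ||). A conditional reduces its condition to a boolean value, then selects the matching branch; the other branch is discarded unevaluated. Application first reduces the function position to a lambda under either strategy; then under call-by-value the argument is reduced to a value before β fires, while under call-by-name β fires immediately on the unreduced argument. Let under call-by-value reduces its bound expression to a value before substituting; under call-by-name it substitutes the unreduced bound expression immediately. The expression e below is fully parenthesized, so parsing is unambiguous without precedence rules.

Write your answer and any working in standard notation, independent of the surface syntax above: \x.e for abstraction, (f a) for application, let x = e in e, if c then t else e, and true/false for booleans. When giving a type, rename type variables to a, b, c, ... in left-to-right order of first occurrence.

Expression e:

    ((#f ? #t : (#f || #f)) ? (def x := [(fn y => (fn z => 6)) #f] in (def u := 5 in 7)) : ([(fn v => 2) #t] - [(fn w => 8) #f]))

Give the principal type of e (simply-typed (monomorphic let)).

Answer: Int

Derivation:
  unify Bool ~ Bool
  unify Bool ~ Bool
  unify Bool ~ Bool
  unify Bool ~ Bool
  unify Bool ~ Bool
\z._ : b -> Int
\y._ : a -> b -> Int
  unify a -> b -> Int ~ Bool -> c
  unify a ~ Bool
  unify b -> Int ~ c
_ _ : b -> Int
let x : b -> Int
let u : Int
\v._ : d -> Int
  unify d -> Int ~ Bool -> e
  unify d ~ Bool
  unify Int ~ e
_ _ : Int
  unify Int ~ Int
\w._ : f -> Int
  unify f -> Int ~ Bool -> g
  unify f ~ Bool
  unify Int ~ g
_ _ : Int
  unify Int ~ Int
  unify Int ~ Int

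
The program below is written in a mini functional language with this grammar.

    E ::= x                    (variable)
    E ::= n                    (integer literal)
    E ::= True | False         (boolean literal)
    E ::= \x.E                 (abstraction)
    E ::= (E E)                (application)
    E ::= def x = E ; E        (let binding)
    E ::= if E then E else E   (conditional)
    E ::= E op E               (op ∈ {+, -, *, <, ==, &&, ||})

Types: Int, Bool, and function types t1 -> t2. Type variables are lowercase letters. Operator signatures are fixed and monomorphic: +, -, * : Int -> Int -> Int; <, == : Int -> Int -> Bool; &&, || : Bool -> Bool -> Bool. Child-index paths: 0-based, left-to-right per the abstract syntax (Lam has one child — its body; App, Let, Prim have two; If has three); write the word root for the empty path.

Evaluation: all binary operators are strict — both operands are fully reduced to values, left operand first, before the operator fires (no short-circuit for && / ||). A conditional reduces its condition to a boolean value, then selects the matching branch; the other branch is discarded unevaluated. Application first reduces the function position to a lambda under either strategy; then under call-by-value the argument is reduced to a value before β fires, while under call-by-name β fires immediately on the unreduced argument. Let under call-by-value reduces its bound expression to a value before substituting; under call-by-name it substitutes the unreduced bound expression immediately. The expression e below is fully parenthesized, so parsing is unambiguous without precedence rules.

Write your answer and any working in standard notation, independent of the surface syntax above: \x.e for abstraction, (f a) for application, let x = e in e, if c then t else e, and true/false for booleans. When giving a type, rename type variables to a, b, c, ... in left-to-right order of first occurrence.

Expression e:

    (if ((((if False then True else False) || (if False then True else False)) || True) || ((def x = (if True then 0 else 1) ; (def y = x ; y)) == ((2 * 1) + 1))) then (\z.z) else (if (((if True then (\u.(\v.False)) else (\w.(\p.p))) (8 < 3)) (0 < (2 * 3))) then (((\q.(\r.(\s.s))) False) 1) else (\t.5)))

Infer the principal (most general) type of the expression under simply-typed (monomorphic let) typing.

Answer: Int -> Int

Trace:
  unify Bool ~ Bool
  unify Bool ~ Bool
  unify Bool ~ Bool
  unify Bool ~ Bool
  unify Bool ~ Bool
  unify Bool ~ Bool
  unify Bool ~ Bool
  unify Bool ~ Bool
  unify Bool ~ Bool
  unify Bool ~ Bool
  unify Int ~ Int
let x : Int
x : Int
let y : Int
y : Int
  unify Int ~ Int
  unify Int ~ Int
  unify Int ~ Int
  unify Int ~ Int
  unify Int ~ Int
  unify Int ~ Int
  unify Bool ~ Bool
  unify Bool ~ Bool
z : a
\z._ : a -> a
  unify Bool ~ Bool
\v._ : c -> Bool
\u._ : b -> c -> Bool
p : e
\p._ : e -> e
\w._ : d -> e -> e
  unify b -> c -> Bool ~ d -> e -> e
  unify b ~ d
  unify c -> Bool ~ e -> e
  unify c ~ e
  unify Bool ~ e
  unify Int ~ Int
  unify Int ~ Int
  unify d -> Bool -> Bool ~ Bool -> f
  unify d ~ Bool
  unify Bool -> Bool ~ f
_ _ : Bool -> Bool
  unify Int ~ Int
  unify Int ~ Int
  unify Int ~ Int
  unify Int ~ Int
  unify Bool -> Bool ~ Bool -> g
  unify Bool ~ Bool
  unify Bool ~ g
_ _ : Bool
  unify Bool ~ Bool
s : j
\s._ : j -> j
\r._ : i -> j -> j
\q._ : h -> i -> j -> j
  unify h -> i -> j -> j ~ Bool -> k
  unify h ~ Bool
  unify i -> j -> j ~ k
_ _ : i -> j -> j
  unify i -> j -> j ~ Int -> l
  unify i ~ Int
  unify j -> j ~ l
_ _ : j -> j
\t._ : m -> Int
  unify j -> j ~ m -> Int
  unify j ~ m
  unify m ~ Int
  unify a -> a ~ Int -> Int
  unify a ~ Int
  unify Int ~ Int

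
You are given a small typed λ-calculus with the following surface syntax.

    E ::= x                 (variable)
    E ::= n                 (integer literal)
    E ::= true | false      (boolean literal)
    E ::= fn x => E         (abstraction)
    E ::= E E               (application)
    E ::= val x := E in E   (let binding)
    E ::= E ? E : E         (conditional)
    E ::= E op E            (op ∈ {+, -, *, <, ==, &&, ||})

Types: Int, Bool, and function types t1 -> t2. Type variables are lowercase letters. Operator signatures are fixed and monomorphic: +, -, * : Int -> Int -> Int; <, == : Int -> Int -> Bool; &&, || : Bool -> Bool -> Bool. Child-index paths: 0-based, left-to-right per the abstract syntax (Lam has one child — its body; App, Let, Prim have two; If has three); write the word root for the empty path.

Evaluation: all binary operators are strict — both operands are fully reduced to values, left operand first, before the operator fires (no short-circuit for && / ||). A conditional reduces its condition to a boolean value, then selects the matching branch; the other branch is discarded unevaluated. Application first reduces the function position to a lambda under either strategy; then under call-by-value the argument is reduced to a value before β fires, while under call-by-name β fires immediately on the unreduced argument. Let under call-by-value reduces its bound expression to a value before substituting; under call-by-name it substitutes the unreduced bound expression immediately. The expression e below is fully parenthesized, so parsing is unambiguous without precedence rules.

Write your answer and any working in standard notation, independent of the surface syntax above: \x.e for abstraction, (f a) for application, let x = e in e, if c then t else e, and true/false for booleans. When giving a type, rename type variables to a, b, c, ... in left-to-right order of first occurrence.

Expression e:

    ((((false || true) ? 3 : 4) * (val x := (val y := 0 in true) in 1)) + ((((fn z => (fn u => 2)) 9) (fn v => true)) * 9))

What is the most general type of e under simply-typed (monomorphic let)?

Derivation:
  unify Bool ~ Bool
  unify Bool ~ Bool
  unify Bool ~ Bool
  unify Int ~ Int
  unify Int ~ Int
let y : Int
let x : Bool
  unify Int ~ Int
  unify Int ~ Int
\u._ : b -> Int
\z._ : a -> b -> Int
  unify a -> b -> Int ~ Int -> c
  unify a ~ Int
  unify b -> Int ~ c
_ _ : b -> Int
\v._ : d -> Bool
  unify b -> Int ~ (d -> Bool) -> e
  unify b ~ d -> Bool
  unify Int ~ e
_ _ : Int
  unify Int ~ Int
  unify Int ~ Int
  unify Int ~ Int

Answer: Int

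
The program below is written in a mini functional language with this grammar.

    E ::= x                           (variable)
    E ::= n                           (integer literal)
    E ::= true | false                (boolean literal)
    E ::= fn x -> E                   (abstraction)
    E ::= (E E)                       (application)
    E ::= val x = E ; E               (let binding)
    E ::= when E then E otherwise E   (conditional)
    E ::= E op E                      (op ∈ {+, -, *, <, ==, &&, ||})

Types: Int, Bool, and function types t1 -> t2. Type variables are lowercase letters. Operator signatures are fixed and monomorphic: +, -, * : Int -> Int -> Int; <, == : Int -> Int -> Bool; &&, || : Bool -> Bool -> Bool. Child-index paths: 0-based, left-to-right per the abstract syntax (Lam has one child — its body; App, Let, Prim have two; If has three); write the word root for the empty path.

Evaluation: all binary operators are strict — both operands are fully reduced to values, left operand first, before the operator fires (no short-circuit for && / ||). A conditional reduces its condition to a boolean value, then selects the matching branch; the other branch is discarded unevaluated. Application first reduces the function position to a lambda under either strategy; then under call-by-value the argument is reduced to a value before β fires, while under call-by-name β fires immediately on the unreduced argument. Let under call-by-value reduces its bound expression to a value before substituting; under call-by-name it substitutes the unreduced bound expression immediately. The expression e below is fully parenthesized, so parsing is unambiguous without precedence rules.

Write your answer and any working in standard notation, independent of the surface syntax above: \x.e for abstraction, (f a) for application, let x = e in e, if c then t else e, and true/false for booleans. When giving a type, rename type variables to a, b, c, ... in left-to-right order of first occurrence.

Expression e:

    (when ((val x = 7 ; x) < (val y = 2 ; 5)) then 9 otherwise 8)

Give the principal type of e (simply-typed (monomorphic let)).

Answer: Int

Trace:
let x : Int
x : Int
  unify Int ~ Int
let y : Int
  unify Int ~ Int
  unify Bool ~ Bool
  unify Int ~ Int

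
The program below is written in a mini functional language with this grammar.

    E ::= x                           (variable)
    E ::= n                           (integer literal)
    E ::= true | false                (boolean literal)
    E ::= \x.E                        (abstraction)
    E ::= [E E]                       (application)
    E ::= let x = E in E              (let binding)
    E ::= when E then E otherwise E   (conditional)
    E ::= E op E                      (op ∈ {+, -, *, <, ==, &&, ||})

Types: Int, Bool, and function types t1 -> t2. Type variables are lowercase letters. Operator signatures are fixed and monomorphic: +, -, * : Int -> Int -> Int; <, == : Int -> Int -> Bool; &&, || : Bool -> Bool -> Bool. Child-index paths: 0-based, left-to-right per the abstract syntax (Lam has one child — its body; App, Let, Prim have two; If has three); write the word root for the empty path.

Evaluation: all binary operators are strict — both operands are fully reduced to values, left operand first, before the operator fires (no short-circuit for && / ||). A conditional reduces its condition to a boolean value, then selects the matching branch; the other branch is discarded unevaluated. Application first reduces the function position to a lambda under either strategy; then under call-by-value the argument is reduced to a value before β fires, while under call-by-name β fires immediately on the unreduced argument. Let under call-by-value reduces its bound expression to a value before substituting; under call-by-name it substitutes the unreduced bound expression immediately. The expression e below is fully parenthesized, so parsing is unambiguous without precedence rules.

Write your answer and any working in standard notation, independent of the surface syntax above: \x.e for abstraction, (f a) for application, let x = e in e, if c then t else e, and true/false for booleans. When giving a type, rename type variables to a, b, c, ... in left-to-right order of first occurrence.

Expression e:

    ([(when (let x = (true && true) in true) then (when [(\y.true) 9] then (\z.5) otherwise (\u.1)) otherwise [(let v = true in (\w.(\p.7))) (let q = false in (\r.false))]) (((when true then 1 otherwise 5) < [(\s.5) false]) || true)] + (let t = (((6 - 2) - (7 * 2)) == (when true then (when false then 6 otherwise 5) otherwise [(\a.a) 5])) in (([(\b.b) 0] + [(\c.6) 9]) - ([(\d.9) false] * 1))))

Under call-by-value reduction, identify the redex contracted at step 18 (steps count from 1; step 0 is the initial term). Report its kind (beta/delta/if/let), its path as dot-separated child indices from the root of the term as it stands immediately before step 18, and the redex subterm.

Working:
step 0: (((if (let x = (true && true) in true) then (if ((\y.true) 9) then (\z.5) else (\u.1)) else ((let v = true in (\w.(\p.7))) (let q = false in (\r.false)))) (((if true then 1 else 5) < ((\s.5) false)) || true)) + (let t = (((6 - 2) - (7 * 2)) == (if true then (if false then 6 else 5) else ((\a.a) 5))) in ((((\b.b) 0) + ((\c.6) 9)) - (((\d.9) false) * 1))))
step 1: [delta@0.0.0.0] (((if (let x = true in true) then (if ((\y.true) 9) then (\z.5) else (\u.1)) else ((let v = true in (\w.(\p.7))) (let q = false in (\r.false)))) (((if true then 1 else 5) < ((\s.5) false)) || true)) + (let t = (((6 - 2) - (7 * 2)) == (if true then (if false then 6 else 5) else ((\a.a) 5))) in ((((\b.b) 0) + ((\c.6) 9)) - (((\d.9) false) * 1))))
step 2: [let@0.0.0] (((if true then (if ((\y.true) 9) then (\z.5) else (\u.1)) else ((let v = true in (\w.(\p.7))) (let q = false in (\r.false)))) (((if true then 1 else 5) < ((\s.5) false)) || true)) + (let t = (((6 - 2) - (7 * 2)) == (if true then (if false then 6 else 5) else ((\a.a) 5))) in ((((\b.b) 0) + ((\c.6) 9)) - (((\d.9) false) * 1))))
step 3: [if@0.0] (((if ((\y.true) 9) then (\z.5) else (\u.1)) (((if true then 1 else 5) < ((\s.5) false)) || true)) + (let t = (((6 - 2) - (7 * 2)) == (if true then (if false then 6 else 5) else ((\a.a) 5))) in ((((\b.b) 0) + ((\c.6) 9)) - (((\d.9) false) * 1))))
step 4: [beta@0.0.0] (((if true then (\z.5) else (\u.1)) (((if true then 1 else 5) < ((\s.5) false)) || true)) + (let t = (((6 - 2) - (7 * 2)) == (if true then (if false then 6 else 5) else ((\a.a) 5))) in ((((\b.b) 0) + ((\c.6) 9)) - (((\d.9) false) * 1))))
step 5: [if@0.0] (((\z.5) (((if true then 1 else 5) < ((\s.5) false)) || true)) + (let t = (((6 - 2) - (7 * 2)) == (if true then (if false then 6 else 5) else ((\a.a) 5))) in ((((\b.b) 0) + ((\c.6) 9)) - (((\d.9) false) * 1))))
step 6: [if@0.1.0.0] (((\z.5) ((1 < ((\s.5) false)) || true)) + (let t = (((6 - 2) - (7 * 2)) == (if true then (if false then 6 else 5) else ((\a.a) 5))) in ((((\b.b) 0) + ((\c.6) 9)) - (((\d.9) false) * 1))))
step 7: [beta@0.1.0.1] (((\z.5) ((1 < 5) || true)) + (let t = (((6 - 2) - (7 * 2)) == (if true then (if false then 6 else 5) else ((\a.a) 5))) in ((((\b.b) 0) + ((\c.6) 9)) - (((\d.9) false) * 1))))
step 8: [delta@0.1.0] (((\z.5) (true || true)) + (let t = (((6 - 2) - (7 * 2)) == (if true then (if false then 6 else 5) else ((\a.a) 5))) in ((((\b.b) 0) + ((\c.6) 9)) - (((\d.9) false) * 1))))
step 9: [delta@0.1] (((\z.5) true) + (let t = (((6 - 2) - (7 * 2)) == (if true then (if false then 6 else 5) else ((\a.a) 5))) in ((((\b.b) 0) + ((\c.6) 9)) - (((\d.9) false) * 1))))
step 10: [beta@0] (5 + (let t = (((6 - 2) - (7 * 2)) == (if true then (if false then 6 else 5) else ((\a.a) 5))) in ((((\b.b) 0) + ((\c.6) 9)) - (((\d.9) false) * 1))))
step 11: [delta@1.0.0.0] (5 + (let t = ((4 - (7 * 2)) == (if true then (if false then 6 else 5) else ((\a.a) 5))) in ((((\b.b) 0) + ((\c.6) 9)) - (((\d.9) false) * 1))))
step 12: [delta@1.0.0.1] (5 + (let t = ((4 - 14) == (if true then (if false then 6 else 5) else ((\a.a) 5))) in ((((\b.b) 0) + ((\c.6) 9)) - (((\d.9) false) * 1))))
step 13: [delta@1.0.0] (5 + (let t = (-10 == (if true then (if false then 6 else 5) else ((\a.a) 5))) in ((((\b.b) 0) + ((\c.6) 9)) - (((\d.9) false) * 1))))
step 14: [if@1.0.1] (5 + (let t = (-10 == (if false then 6 else 5)) in ((((\b.b) 0) + ((\c.6) 9)) - (((\d.9) false) * 1))))
step 15: [if@1.0.1] (5 + (let t = (-10 == 5) in ((((\b.b) 0) + ((\c.6) 9)) - (((\d.9) false) * 1))))
step 16: [delta@1.0] (5 + (let t = false in ((((\b.b) 0) + ((\c.6) 9)) - (((\d.9) false) * 1))))
step 17: [let@1] (5 + ((((\b.b) 0) + ((\c.6) 9)) - (((\d.9) false) * 1)))
step 18: [beta@1.0.0] (5 + ((0 + ((\c.6) 9)) - (((\d.9) false) * 1)))

Answer: beta at 1.0.0 : ((\b.b) 0)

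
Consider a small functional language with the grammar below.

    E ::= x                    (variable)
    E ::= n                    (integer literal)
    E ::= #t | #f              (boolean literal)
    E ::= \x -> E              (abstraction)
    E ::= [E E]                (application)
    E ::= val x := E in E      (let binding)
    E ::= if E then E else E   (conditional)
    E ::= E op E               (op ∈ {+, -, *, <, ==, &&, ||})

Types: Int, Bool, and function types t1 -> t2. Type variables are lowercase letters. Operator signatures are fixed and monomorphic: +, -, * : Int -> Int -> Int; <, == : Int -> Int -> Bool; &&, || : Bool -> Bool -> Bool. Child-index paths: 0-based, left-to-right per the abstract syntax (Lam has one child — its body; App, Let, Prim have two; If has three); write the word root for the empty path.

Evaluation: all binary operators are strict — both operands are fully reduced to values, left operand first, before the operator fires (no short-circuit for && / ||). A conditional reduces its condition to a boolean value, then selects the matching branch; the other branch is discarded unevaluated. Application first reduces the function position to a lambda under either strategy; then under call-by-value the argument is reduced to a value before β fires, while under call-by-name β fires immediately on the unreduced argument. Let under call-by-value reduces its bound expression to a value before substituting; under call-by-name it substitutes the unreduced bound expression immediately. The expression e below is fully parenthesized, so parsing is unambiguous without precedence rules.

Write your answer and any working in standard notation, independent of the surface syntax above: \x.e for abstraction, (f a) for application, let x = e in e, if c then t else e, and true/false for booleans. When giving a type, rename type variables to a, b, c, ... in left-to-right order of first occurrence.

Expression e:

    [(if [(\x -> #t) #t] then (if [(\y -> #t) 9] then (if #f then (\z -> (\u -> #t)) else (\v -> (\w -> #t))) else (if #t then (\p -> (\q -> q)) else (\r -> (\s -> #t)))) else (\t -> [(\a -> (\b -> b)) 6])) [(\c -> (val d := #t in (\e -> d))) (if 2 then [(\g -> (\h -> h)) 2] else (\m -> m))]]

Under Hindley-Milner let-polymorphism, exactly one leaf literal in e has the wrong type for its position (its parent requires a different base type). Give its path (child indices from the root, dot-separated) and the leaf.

Trace:
\x._ : a -> Bool
  unify a -> Bool ~ Bool -> b
  unify a ~ Bool
  unify Bool ~ b
_ _ : Bool
  unify Bool ~ Bool
\y._ : c -> Bool
  unify c -> Bool ~ Int -> d
  unify c ~ Int
  unify Bool ~ d
_ _ : Bool
  unify Bool ~ Bool
  unify Bool ~ Bool
\u._ : f -> Bool
\z._ : e -> f -> Bool
\w._ : h -> Bool
\v._ : g -> h -> Bool
  unify e -> f -> Bool ~ g -> h -> Bool
  unify e ~ g
  unify f -> Bool ~ h -> Bool
  unify f ~ h
  unify Bool ~ Bool
  unify Bool ~ Bool
q : j
\q._ : j -> j
\p._ : i -> j -> j
\s._ : l -> Bool
\r._ : k -> l -> Bool
  unify i -> j -> j ~ k -> l -> Bool
  unify i ~ k
  unify j -> j ~ l -> Bool
  unify j ~ l
  unify l ~ Bool
  unify g -> h -> Bool ~ k -> Bool -> Bool
  unify g ~ k
  unify h -> Bool ~ Bool -> Bool
  unify h ~ Bool
  unify Bool ~ Bool
b : o
\b._ : o -> o
\a._ : n -> o -> o
  unify n -> o -> o ~ Int -> p
  unify n ~ Int
  unify o -> o ~ p
_ _ : o -> o
\t._ : m -> o -> o
  unify k -> Bool -> Bool ~ m -> o -> o
  unify k ~ m
  unify Bool -> Bool ~ o -> o
  unify Bool ~ o
  unify Bool ~ Bool
let d : Bool
d : Bool
\e._ : r -> Bool
\c._ : q -> r -> Bool
  unify Int ~ Bool
  FAIL: mismatch Int ~ Bool

Answer: 1.1.0 : 2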